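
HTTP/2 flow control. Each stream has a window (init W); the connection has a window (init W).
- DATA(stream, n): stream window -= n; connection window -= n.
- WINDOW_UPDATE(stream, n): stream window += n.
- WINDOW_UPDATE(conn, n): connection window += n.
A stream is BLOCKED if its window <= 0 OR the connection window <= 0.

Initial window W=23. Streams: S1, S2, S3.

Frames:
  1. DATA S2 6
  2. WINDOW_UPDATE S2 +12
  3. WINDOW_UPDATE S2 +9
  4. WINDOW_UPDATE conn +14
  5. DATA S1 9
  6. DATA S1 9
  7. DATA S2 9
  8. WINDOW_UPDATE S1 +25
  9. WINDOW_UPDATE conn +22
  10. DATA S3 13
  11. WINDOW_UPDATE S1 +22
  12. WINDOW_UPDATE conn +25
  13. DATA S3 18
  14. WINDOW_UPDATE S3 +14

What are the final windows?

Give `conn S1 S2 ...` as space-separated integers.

Op 1: conn=17 S1=23 S2=17 S3=23 blocked=[]
Op 2: conn=17 S1=23 S2=29 S3=23 blocked=[]
Op 3: conn=17 S1=23 S2=38 S3=23 blocked=[]
Op 4: conn=31 S1=23 S2=38 S3=23 blocked=[]
Op 5: conn=22 S1=14 S2=38 S3=23 blocked=[]
Op 6: conn=13 S1=5 S2=38 S3=23 blocked=[]
Op 7: conn=4 S1=5 S2=29 S3=23 blocked=[]
Op 8: conn=4 S1=30 S2=29 S3=23 blocked=[]
Op 9: conn=26 S1=30 S2=29 S3=23 blocked=[]
Op 10: conn=13 S1=30 S2=29 S3=10 blocked=[]
Op 11: conn=13 S1=52 S2=29 S3=10 blocked=[]
Op 12: conn=38 S1=52 S2=29 S3=10 blocked=[]
Op 13: conn=20 S1=52 S2=29 S3=-8 blocked=[3]
Op 14: conn=20 S1=52 S2=29 S3=6 blocked=[]

Answer: 20 52 29 6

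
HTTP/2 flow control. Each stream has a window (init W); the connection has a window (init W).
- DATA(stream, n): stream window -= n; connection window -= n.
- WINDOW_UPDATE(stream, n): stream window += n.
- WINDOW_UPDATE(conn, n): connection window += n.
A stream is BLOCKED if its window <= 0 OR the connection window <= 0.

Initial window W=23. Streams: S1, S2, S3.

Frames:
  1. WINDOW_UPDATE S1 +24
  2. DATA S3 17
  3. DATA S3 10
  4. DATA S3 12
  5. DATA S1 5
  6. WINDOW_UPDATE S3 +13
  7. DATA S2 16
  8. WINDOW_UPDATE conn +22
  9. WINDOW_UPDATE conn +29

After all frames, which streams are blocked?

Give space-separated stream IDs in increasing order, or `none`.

Answer: S3

Derivation:
Op 1: conn=23 S1=47 S2=23 S3=23 blocked=[]
Op 2: conn=6 S1=47 S2=23 S3=6 blocked=[]
Op 3: conn=-4 S1=47 S2=23 S3=-4 blocked=[1, 2, 3]
Op 4: conn=-16 S1=47 S2=23 S3=-16 blocked=[1, 2, 3]
Op 5: conn=-21 S1=42 S2=23 S3=-16 blocked=[1, 2, 3]
Op 6: conn=-21 S1=42 S2=23 S3=-3 blocked=[1, 2, 3]
Op 7: conn=-37 S1=42 S2=7 S3=-3 blocked=[1, 2, 3]
Op 8: conn=-15 S1=42 S2=7 S3=-3 blocked=[1, 2, 3]
Op 9: conn=14 S1=42 S2=7 S3=-3 blocked=[3]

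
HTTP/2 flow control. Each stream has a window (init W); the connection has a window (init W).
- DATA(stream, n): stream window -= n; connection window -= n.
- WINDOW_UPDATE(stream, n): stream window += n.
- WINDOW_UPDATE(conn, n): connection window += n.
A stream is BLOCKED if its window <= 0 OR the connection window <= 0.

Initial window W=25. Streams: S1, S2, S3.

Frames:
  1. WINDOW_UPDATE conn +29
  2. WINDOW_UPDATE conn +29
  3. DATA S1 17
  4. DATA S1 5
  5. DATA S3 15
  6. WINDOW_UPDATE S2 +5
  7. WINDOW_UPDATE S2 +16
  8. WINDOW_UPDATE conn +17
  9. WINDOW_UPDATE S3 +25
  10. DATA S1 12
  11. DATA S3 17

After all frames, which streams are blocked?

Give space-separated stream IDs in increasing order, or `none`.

Op 1: conn=54 S1=25 S2=25 S3=25 blocked=[]
Op 2: conn=83 S1=25 S2=25 S3=25 blocked=[]
Op 3: conn=66 S1=8 S2=25 S3=25 blocked=[]
Op 4: conn=61 S1=3 S2=25 S3=25 blocked=[]
Op 5: conn=46 S1=3 S2=25 S3=10 blocked=[]
Op 6: conn=46 S1=3 S2=30 S3=10 blocked=[]
Op 7: conn=46 S1=3 S2=46 S3=10 blocked=[]
Op 8: conn=63 S1=3 S2=46 S3=10 blocked=[]
Op 9: conn=63 S1=3 S2=46 S3=35 blocked=[]
Op 10: conn=51 S1=-9 S2=46 S3=35 blocked=[1]
Op 11: conn=34 S1=-9 S2=46 S3=18 blocked=[1]

Answer: S1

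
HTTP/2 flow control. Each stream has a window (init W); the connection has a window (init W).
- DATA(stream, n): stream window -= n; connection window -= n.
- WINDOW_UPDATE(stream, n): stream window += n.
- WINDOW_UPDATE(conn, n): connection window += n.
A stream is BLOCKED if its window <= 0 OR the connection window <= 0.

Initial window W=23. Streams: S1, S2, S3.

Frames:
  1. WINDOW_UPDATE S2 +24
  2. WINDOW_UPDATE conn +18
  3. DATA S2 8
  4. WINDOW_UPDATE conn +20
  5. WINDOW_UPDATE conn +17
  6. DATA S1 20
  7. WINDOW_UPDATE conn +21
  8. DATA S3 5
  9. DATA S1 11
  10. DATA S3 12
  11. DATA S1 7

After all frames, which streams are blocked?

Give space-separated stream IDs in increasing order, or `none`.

Op 1: conn=23 S1=23 S2=47 S3=23 blocked=[]
Op 2: conn=41 S1=23 S2=47 S3=23 blocked=[]
Op 3: conn=33 S1=23 S2=39 S3=23 blocked=[]
Op 4: conn=53 S1=23 S2=39 S3=23 blocked=[]
Op 5: conn=70 S1=23 S2=39 S3=23 blocked=[]
Op 6: conn=50 S1=3 S2=39 S3=23 blocked=[]
Op 7: conn=71 S1=3 S2=39 S3=23 blocked=[]
Op 8: conn=66 S1=3 S2=39 S3=18 blocked=[]
Op 9: conn=55 S1=-8 S2=39 S3=18 blocked=[1]
Op 10: conn=43 S1=-8 S2=39 S3=6 blocked=[1]
Op 11: conn=36 S1=-15 S2=39 S3=6 blocked=[1]

Answer: S1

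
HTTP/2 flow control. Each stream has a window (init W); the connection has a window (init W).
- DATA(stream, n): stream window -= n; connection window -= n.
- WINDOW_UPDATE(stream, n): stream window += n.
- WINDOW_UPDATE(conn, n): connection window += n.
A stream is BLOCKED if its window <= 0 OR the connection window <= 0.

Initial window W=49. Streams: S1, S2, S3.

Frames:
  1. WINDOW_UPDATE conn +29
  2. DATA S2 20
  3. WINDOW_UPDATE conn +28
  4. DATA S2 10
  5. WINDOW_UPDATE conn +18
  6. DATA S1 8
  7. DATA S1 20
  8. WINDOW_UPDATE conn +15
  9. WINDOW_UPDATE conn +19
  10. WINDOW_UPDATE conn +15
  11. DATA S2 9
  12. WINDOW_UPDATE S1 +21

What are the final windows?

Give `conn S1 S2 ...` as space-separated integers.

Answer: 106 42 10 49

Derivation:
Op 1: conn=78 S1=49 S2=49 S3=49 blocked=[]
Op 2: conn=58 S1=49 S2=29 S3=49 blocked=[]
Op 3: conn=86 S1=49 S2=29 S3=49 blocked=[]
Op 4: conn=76 S1=49 S2=19 S3=49 blocked=[]
Op 5: conn=94 S1=49 S2=19 S3=49 blocked=[]
Op 6: conn=86 S1=41 S2=19 S3=49 blocked=[]
Op 7: conn=66 S1=21 S2=19 S3=49 blocked=[]
Op 8: conn=81 S1=21 S2=19 S3=49 blocked=[]
Op 9: conn=100 S1=21 S2=19 S3=49 blocked=[]
Op 10: conn=115 S1=21 S2=19 S3=49 blocked=[]
Op 11: conn=106 S1=21 S2=10 S3=49 blocked=[]
Op 12: conn=106 S1=42 S2=10 S3=49 blocked=[]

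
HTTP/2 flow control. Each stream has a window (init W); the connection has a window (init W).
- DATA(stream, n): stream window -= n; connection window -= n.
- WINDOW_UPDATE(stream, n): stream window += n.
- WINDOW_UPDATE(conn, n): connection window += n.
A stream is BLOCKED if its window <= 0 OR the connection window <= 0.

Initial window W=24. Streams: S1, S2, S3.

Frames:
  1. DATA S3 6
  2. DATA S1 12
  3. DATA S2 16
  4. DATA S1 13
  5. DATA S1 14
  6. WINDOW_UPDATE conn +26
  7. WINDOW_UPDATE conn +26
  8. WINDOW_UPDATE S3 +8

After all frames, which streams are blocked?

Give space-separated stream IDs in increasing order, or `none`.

Answer: S1

Derivation:
Op 1: conn=18 S1=24 S2=24 S3=18 blocked=[]
Op 2: conn=6 S1=12 S2=24 S3=18 blocked=[]
Op 3: conn=-10 S1=12 S2=8 S3=18 blocked=[1, 2, 3]
Op 4: conn=-23 S1=-1 S2=8 S3=18 blocked=[1, 2, 3]
Op 5: conn=-37 S1=-15 S2=8 S3=18 blocked=[1, 2, 3]
Op 6: conn=-11 S1=-15 S2=8 S3=18 blocked=[1, 2, 3]
Op 7: conn=15 S1=-15 S2=8 S3=18 blocked=[1]
Op 8: conn=15 S1=-15 S2=8 S3=26 blocked=[1]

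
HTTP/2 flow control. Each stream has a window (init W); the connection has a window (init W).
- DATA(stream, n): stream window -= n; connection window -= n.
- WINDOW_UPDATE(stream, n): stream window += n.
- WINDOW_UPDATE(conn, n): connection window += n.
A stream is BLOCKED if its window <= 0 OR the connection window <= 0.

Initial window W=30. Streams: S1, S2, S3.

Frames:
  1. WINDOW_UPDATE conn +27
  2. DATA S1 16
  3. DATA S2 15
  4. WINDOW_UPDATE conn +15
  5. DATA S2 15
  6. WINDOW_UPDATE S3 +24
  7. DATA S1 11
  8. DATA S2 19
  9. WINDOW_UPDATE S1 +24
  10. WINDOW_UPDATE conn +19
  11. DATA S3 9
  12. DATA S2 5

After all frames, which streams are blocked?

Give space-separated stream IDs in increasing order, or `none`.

Answer: S2

Derivation:
Op 1: conn=57 S1=30 S2=30 S3=30 blocked=[]
Op 2: conn=41 S1=14 S2=30 S3=30 blocked=[]
Op 3: conn=26 S1=14 S2=15 S3=30 blocked=[]
Op 4: conn=41 S1=14 S2=15 S3=30 blocked=[]
Op 5: conn=26 S1=14 S2=0 S3=30 blocked=[2]
Op 6: conn=26 S1=14 S2=0 S3=54 blocked=[2]
Op 7: conn=15 S1=3 S2=0 S3=54 blocked=[2]
Op 8: conn=-4 S1=3 S2=-19 S3=54 blocked=[1, 2, 3]
Op 9: conn=-4 S1=27 S2=-19 S3=54 blocked=[1, 2, 3]
Op 10: conn=15 S1=27 S2=-19 S3=54 blocked=[2]
Op 11: conn=6 S1=27 S2=-19 S3=45 blocked=[2]
Op 12: conn=1 S1=27 S2=-24 S3=45 blocked=[2]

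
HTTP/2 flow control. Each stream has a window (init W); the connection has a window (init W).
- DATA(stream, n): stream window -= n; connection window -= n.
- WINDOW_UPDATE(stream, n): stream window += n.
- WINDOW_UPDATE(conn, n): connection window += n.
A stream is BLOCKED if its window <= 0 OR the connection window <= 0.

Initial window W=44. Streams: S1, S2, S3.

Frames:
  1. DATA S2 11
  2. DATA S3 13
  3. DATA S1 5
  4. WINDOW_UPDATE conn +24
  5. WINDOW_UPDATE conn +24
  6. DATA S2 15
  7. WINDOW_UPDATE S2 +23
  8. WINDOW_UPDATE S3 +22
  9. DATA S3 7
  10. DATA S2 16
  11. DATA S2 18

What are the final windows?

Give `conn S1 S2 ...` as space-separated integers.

Answer: 7 39 7 46

Derivation:
Op 1: conn=33 S1=44 S2=33 S3=44 blocked=[]
Op 2: conn=20 S1=44 S2=33 S3=31 blocked=[]
Op 3: conn=15 S1=39 S2=33 S3=31 blocked=[]
Op 4: conn=39 S1=39 S2=33 S3=31 blocked=[]
Op 5: conn=63 S1=39 S2=33 S3=31 blocked=[]
Op 6: conn=48 S1=39 S2=18 S3=31 blocked=[]
Op 7: conn=48 S1=39 S2=41 S3=31 blocked=[]
Op 8: conn=48 S1=39 S2=41 S3=53 blocked=[]
Op 9: conn=41 S1=39 S2=41 S3=46 blocked=[]
Op 10: conn=25 S1=39 S2=25 S3=46 blocked=[]
Op 11: conn=7 S1=39 S2=7 S3=46 blocked=[]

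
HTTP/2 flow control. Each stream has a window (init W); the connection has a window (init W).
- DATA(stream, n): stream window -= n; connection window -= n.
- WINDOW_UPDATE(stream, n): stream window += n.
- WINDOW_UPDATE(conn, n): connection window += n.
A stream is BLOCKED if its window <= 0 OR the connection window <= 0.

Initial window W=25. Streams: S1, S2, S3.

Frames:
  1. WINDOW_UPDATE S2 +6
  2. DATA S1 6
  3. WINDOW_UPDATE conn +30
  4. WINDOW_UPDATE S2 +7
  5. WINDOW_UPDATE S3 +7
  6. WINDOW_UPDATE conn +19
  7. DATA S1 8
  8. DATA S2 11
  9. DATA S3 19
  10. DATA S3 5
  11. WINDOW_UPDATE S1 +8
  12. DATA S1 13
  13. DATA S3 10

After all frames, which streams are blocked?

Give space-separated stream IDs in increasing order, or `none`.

Answer: S3

Derivation:
Op 1: conn=25 S1=25 S2=31 S3=25 blocked=[]
Op 2: conn=19 S1=19 S2=31 S3=25 blocked=[]
Op 3: conn=49 S1=19 S2=31 S3=25 blocked=[]
Op 4: conn=49 S1=19 S2=38 S3=25 blocked=[]
Op 5: conn=49 S1=19 S2=38 S3=32 blocked=[]
Op 6: conn=68 S1=19 S2=38 S3=32 blocked=[]
Op 7: conn=60 S1=11 S2=38 S3=32 blocked=[]
Op 8: conn=49 S1=11 S2=27 S3=32 blocked=[]
Op 9: conn=30 S1=11 S2=27 S3=13 blocked=[]
Op 10: conn=25 S1=11 S2=27 S3=8 blocked=[]
Op 11: conn=25 S1=19 S2=27 S3=8 blocked=[]
Op 12: conn=12 S1=6 S2=27 S3=8 blocked=[]
Op 13: conn=2 S1=6 S2=27 S3=-2 blocked=[3]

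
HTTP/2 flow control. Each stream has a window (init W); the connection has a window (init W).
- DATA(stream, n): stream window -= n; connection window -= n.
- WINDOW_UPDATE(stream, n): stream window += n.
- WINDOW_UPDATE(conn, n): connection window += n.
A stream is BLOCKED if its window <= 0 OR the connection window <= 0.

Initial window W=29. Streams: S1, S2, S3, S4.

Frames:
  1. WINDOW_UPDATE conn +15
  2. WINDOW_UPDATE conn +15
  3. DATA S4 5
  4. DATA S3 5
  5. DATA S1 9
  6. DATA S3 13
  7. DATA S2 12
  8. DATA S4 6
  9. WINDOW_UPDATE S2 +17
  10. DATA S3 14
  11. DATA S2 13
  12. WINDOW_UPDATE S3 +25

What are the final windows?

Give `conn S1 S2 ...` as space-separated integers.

Answer: -18 20 21 22 18

Derivation:
Op 1: conn=44 S1=29 S2=29 S3=29 S4=29 blocked=[]
Op 2: conn=59 S1=29 S2=29 S3=29 S4=29 blocked=[]
Op 3: conn=54 S1=29 S2=29 S3=29 S4=24 blocked=[]
Op 4: conn=49 S1=29 S2=29 S3=24 S4=24 blocked=[]
Op 5: conn=40 S1=20 S2=29 S3=24 S4=24 blocked=[]
Op 6: conn=27 S1=20 S2=29 S3=11 S4=24 blocked=[]
Op 7: conn=15 S1=20 S2=17 S3=11 S4=24 blocked=[]
Op 8: conn=9 S1=20 S2=17 S3=11 S4=18 blocked=[]
Op 9: conn=9 S1=20 S2=34 S3=11 S4=18 blocked=[]
Op 10: conn=-5 S1=20 S2=34 S3=-3 S4=18 blocked=[1, 2, 3, 4]
Op 11: conn=-18 S1=20 S2=21 S3=-3 S4=18 blocked=[1, 2, 3, 4]
Op 12: conn=-18 S1=20 S2=21 S3=22 S4=18 blocked=[1, 2, 3, 4]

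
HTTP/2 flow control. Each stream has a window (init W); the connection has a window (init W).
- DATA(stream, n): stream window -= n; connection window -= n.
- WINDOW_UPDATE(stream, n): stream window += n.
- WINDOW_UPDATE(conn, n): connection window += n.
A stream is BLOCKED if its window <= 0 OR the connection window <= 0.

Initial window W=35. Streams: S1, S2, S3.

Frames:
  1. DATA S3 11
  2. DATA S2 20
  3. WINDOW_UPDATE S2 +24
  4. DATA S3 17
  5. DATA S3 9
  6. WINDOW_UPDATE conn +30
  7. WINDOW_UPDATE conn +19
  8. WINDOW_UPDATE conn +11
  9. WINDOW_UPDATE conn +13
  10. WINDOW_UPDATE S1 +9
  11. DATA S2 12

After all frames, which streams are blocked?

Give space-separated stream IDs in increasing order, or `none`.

Op 1: conn=24 S1=35 S2=35 S3=24 blocked=[]
Op 2: conn=4 S1=35 S2=15 S3=24 blocked=[]
Op 3: conn=4 S1=35 S2=39 S3=24 blocked=[]
Op 4: conn=-13 S1=35 S2=39 S3=7 blocked=[1, 2, 3]
Op 5: conn=-22 S1=35 S2=39 S3=-2 blocked=[1, 2, 3]
Op 6: conn=8 S1=35 S2=39 S3=-2 blocked=[3]
Op 7: conn=27 S1=35 S2=39 S3=-2 blocked=[3]
Op 8: conn=38 S1=35 S2=39 S3=-2 blocked=[3]
Op 9: conn=51 S1=35 S2=39 S3=-2 blocked=[3]
Op 10: conn=51 S1=44 S2=39 S3=-2 blocked=[3]
Op 11: conn=39 S1=44 S2=27 S3=-2 blocked=[3]

Answer: S3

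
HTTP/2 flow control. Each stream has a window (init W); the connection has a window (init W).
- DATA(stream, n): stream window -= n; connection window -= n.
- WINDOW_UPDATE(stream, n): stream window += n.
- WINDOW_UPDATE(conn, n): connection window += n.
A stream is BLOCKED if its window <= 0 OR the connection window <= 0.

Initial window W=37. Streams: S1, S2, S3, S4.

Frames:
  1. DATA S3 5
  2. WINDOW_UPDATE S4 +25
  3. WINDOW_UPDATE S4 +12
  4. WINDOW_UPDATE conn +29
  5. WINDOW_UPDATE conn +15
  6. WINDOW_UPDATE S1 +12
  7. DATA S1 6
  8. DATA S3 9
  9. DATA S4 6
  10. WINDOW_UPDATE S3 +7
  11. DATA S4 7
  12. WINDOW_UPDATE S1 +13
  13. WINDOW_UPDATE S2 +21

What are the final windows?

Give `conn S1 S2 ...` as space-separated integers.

Answer: 48 56 58 30 61

Derivation:
Op 1: conn=32 S1=37 S2=37 S3=32 S4=37 blocked=[]
Op 2: conn=32 S1=37 S2=37 S3=32 S4=62 blocked=[]
Op 3: conn=32 S1=37 S2=37 S3=32 S4=74 blocked=[]
Op 4: conn=61 S1=37 S2=37 S3=32 S4=74 blocked=[]
Op 5: conn=76 S1=37 S2=37 S3=32 S4=74 blocked=[]
Op 6: conn=76 S1=49 S2=37 S3=32 S4=74 blocked=[]
Op 7: conn=70 S1=43 S2=37 S3=32 S4=74 blocked=[]
Op 8: conn=61 S1=43 S2=37 S3=23 S4=74 blocked=[]
Op 9: conn=55 S1=43 S2=37 S3=23 S4=68 blocked=[]
Op 10: conn=55 S1=43 S2=37 S3=30 S4=68 blocked=[]
Op 11: conn=48 S1=43 S2=37 S3=30 S4=61 blocked=[]
Op 12: conn=48 S1=56 S2=37 S3=30 S4=61 blocked=[]
Op 13: conn=48 S1=56 S2=58 S3=30 S4=61 blocked=[]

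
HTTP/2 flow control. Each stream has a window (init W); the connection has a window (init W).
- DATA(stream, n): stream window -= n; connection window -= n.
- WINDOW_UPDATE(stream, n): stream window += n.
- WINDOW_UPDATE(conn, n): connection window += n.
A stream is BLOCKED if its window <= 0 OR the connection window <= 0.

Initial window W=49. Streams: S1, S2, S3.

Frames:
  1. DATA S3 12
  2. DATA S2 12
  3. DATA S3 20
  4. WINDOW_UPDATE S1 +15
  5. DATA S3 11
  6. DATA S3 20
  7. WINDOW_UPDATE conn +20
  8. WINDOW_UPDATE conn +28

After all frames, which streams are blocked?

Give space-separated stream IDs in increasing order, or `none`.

Answer: S3

Derivation:
Op 1: conn=37 S1=49 S2=49 S3=37 blocked=[]
Op 2: conn=25 S1=49 S2=37 S3=37 blocked=[]
Op 3: conn=5 S1=49 S2=37 S3=17 blocked=[]
Op 4: conn=5 S1=64 S2=37 S3=17 blocked=[]
Op 5: conn=-6 S1=64 S2=37 S3=6 blocked=[1, 2, 3]
Op 6: conn=-26 S1=64 S2=37 S3=-14 blocked=[1, 2, 3]
Op 7: conn=-6 S1=64 S2=37 S3=-14 blocked=[1, 2, 3]
Op 8: conn=22 S1=64 S2=37 S3=-14 blocked=[3]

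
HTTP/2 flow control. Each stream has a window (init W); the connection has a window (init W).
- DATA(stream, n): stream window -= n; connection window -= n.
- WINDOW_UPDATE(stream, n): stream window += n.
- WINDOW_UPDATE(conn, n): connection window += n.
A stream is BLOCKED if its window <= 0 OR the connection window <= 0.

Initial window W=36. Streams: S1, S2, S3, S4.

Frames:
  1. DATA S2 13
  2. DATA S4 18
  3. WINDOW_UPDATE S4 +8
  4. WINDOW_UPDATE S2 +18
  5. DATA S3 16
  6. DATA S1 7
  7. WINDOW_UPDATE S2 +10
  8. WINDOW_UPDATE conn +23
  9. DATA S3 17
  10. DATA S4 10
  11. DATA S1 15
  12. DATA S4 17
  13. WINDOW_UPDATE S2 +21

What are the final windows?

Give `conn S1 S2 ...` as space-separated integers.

Answer: -54 14 72 3 -1

Derivation:
Op 1: conn=23 S1=36 S2=23 S3=36 S4=36 blocked=[]
Op 2: conn=5 S1=36 S2=23 S3=36 S4=18 blocked=[]
Op 3: conn=5 S1=36 S2=23 S3=36 S4=26 blocked=[]
Op 4: conn=5 S1=36 S2=41 S3=36 S4=26 blocked=[]
Op 5: conn=-11 S1=36 S2=41 S3=20 S4=26 blocked=[1, 2, 3, 4]
Op 6: conn=-18 S1=29 S2=41 S3=20 S4=26 blocked=[1, 2, 3, 4]
Op 7: conn=-18 S1=29 S2=51 S3=20 S4=26 blocked=[1, 2, 3, 4]
Op 8: conn=5 S1=29 S2=51 S3=20 S4=26 blocked=[]
Op 9: conn=-12 S1=29 S2=51 S3=3 S4=26 blocked=[1, 2, 3, 4]
Op 10: conn=-22 S1=29 S2=51 S3=3 S4=16 blocked=[1, 2, 3, 4]
Op 11: conn=-37 S1=14 S2=51 S3=3 S4=16 blocked=[1, 2, 3, 4]
Op 12: conn=-54 S1=14 S2=51 S3=3 S4=-1 blocked=[1, 2, 3, 4]
Op 13: conn=-54 S1=14 S2=72 S3=3 S4=-1 blocked=[1, 2, 3, 4]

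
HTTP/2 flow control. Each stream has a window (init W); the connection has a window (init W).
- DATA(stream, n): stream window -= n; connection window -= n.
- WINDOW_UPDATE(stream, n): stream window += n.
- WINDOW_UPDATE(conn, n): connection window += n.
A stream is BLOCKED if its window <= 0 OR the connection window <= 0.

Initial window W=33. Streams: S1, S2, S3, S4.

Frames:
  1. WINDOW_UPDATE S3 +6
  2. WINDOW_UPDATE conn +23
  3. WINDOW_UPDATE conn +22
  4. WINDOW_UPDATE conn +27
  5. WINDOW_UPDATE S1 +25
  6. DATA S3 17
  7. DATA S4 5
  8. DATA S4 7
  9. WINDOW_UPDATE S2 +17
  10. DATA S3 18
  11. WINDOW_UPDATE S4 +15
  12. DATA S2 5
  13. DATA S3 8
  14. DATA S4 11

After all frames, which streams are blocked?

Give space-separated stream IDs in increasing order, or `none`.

Op 1: conn=33 S1=33 S2=33 S3=39 S4=33 blocked=[]
Op 2: conn=56 S1=33 S2=33 S3=39 S4=33 blocked=[]
Op 3: conn=78 S1=33 S2=33 S3=39 S4=33 blocked=[]
Op 4: conn=105 S1=33 S2=33 S3=39 S4=33 blocked=[]
Op 5: conn=105 S1=58 S2=33 S3=39 S4=33 blocked=[]
Op 6: conn=88 S1=58 S2=33 S3=22 S4=33 blocked=[]
Op 7: conn=83 S1=58 S2=33 S3=22 S4=28 blocked=[]
Op 8: conn=76 S1=58 S2=33 S3=22 S4=21 blocked=[]
Op 9: conn=76 S1=58 S2=50 S3=22 S4=21 blocked=[]
Op 10: conn=58 S1=58 S2=50 S3=4 S4=21 blocked=[]
Op 11: conn=58 S1=58 S2=50 S3=4 S4=36 blocked=[]
Op 12: conn=53 S1=58 S2=45 S3=4 S4=36 blocked=[]
Op 13: conn=45 S1=58 S2=45 S3=-4 S4=36 blocked=[3]
Op 14: conn=34 S1=58 S2=45 S3=-4 S4=25 blocked=[3]

Answer: S3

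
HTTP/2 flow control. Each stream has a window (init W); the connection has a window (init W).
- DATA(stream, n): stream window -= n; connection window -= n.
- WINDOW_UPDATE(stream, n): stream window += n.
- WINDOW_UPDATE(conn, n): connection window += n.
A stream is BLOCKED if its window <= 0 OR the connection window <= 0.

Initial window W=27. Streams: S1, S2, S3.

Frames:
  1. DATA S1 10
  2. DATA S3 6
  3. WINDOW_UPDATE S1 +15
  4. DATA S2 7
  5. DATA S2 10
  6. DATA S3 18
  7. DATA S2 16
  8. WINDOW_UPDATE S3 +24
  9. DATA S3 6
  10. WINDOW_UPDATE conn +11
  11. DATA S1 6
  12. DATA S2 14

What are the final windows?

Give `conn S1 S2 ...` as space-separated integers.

Op 1: conn=17 S1=17 S2=27 S3=27 blocked=[]
Op 2: conn=11 S1=17 S2=27 S3=21 blocked=[]
Op 3: conn=11 S1=32 S2=27 S3=21 blocked=[]
Op 4: conn=4 S1=32 S2=20 S3=21 blocked=[]
Op 5: conn=-6 S1=32 S2=10 S3=21 blocked=[1, 2, 3]
Op 6: conn=-24 S1=32 S2=10 S3=3 blocked=[1, 2, 3]
Op 7: conn=-40 S1=32 S2=-6 S3=3 blocked=[1, 2, 3]
Op 8: conn=-40 S1=32 S2=-6 S3=27 blocked=[1, 2, 3]
Op 9: conn=-46 S1=32 S2=-6 S3=21 blocked=[1, 2, 3]
Op 10: conn=-35 S1=32 S2=-6 S3=21 blocked=[1, 2, 3]
Op 11: conn=-41 S1=26 S2=-6 S3=21 blocked=[1, 2, 3]
Op 12: conn=-55 S1=26 S2=-20 S3=21 blocked=[1, 2, 3]

Answer: -55 26 -20 21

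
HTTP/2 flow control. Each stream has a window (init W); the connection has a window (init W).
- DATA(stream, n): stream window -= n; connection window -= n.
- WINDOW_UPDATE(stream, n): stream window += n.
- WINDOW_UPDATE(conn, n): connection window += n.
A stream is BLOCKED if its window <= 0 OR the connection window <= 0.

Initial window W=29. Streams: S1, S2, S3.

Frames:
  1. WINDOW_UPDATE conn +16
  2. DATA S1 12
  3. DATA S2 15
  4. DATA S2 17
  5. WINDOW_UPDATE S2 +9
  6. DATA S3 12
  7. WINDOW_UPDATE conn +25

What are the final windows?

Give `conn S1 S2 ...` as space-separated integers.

Answer: 14 17 6 17

Derivation:
Op 1: conn=45 S1=29 S2=29 S3=29 blocked=[]
Op 2: conn=33 S1=17 S2=29 S3=29 blocked=[]
Op 3: conn=18 S1=17 S2=14 S3=29 blocked=[]
Op 4: conn=1 S1=17 S2=-3 S3=29 blocked=[2]
Op 5: conn=1 S1=17 S2=6 S3=29 blocked=[]
Op 6: conn=-11 S1=17 S2=6 S3=17 blocked=[1, 2, 3]
Op 7: conn=14 S1=17 S2=6 S3=17 blocked=[]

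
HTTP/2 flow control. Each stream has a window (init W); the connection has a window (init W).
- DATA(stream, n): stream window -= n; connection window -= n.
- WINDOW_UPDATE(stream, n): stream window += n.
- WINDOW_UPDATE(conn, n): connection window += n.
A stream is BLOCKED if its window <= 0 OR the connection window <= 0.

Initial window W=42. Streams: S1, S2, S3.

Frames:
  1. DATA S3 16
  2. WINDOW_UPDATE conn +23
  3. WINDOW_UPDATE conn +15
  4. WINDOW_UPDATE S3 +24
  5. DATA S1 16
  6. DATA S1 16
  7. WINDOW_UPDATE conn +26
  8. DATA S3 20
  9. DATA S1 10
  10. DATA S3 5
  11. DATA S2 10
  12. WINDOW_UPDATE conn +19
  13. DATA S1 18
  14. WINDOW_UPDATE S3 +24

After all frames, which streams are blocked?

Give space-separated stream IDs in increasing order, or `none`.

Op 1: conn=26 S1=42 S2=42 S3=26 blocked=[]
Op 2: conn=49 S1=42 S2=42 S3=26 blocked=[]
Op 3: conn=64 S1=42 S2=42 S3=26 blocked=[]
Op 4: conn=64 S1=42 S2=42 S3=50 blocked=[]
Op 5: conn=48 S1=26 S2=42 S3=50 blocked=[]
Op 6: conn=32 S1=10 S2=42 S3=50 blocked=[]
Op 7: conn=58 S1=10 S2=42 S3=50 blocked=[]
Op 8: conn=38 S1=10 S2=42 S3=30 blocked=[]
Op 9: conn=28 S1=0 S2=42 S3=30 blocked=[1]
Op 10: conn=23 S1=0 S2=42 S3=25 blocked=[1]
Op 11: conn=13 S1=0 S2=32 S3=25 blocked=[1]
Op 12: conn=32 S1=0 S2=32 S3=25 blocked=[1]
Op 13: conn=14 S1=-18 S2=32 S3=25 blocked=[1]
Op 14: conn=14 S1=-18 S2=32 S3=49 blocked=[1]

Answer: S1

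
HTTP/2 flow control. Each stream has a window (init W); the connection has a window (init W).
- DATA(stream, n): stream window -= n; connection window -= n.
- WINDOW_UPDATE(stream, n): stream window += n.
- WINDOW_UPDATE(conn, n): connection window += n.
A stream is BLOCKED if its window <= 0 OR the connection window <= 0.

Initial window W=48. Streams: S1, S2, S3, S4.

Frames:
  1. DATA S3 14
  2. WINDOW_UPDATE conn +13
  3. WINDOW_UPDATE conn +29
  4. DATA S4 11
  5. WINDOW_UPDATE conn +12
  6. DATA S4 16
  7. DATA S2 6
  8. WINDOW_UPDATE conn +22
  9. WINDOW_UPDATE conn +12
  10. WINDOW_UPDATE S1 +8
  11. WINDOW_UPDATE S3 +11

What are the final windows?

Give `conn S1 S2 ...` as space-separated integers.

Answer: 89 56 42 45 21

Derivation:
Op 1: conn=34 S1=48 S2=48 S3=34 S4=48 blocked=[]
Op 2: conn=47 S1=48 S2=48 S3=34 S4=48 blocked=[]
Op 3: conn=76 S1=48 S2=48 S3=34 S4=48 blocked=[]
Op 4: conn=65 S1=48 S2=48 S3=34 S4=37 blocked=[]
Op 5: conn=77 S1=48 S2=48 S3=34 S4=37 blocked=[]
Op 6: conn=61 S1=48 S2=48 S3=34 S4=21 blocked=[]
Op 7: conn=55 S1=48 S2=42 S3=34 S4=21 blocked=[]
Op 8: conn=77 S1=48 S2=42 S3=34 S4=21 blocked=[]
Op 9: conn=89 S1=48 S2=42 S3=34 S4=21 blocked=[]
Op 10: conn=89 S1=56 S2=42 S3=34 S4=21 blocked=[]
Op 11: conn=89 S1=56 S2=42 S3=45 S4=21 blocked=[]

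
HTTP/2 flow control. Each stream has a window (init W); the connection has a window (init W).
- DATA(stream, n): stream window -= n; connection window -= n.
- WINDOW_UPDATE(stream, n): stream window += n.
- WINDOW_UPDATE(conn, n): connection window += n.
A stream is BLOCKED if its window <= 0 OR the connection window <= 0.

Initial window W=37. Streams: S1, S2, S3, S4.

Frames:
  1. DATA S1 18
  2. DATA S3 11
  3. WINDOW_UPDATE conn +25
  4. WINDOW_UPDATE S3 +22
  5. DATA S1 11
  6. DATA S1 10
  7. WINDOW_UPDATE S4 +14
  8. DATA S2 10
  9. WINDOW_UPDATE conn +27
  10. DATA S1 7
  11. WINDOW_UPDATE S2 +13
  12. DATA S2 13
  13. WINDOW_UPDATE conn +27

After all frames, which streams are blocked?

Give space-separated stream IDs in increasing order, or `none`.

Op 1: conn=19 S1=19 S2=37 S3=37 S4=37 blocked=[]
Op 2: conn=8 S1=19 S2=37 S3=26 S4=37 blocked=[]
Op 3: conn=33 S1=19 S2=37 S3=26 S4=37 blocked=[]
Op 4: conn=33 S1=19 S2=37 S3=48 S4=37 blocked=[]
Op 5: conn=22 S1=8 S2=37 S3=48 S4=37 blocked=[]
Op 6: conn=12 S1=-2 S2=37 S3=48 S4=37 blocked=[1]
Op 7: conn=12 S1=-2 S2=37 S3=48 S4=51 blocked=[1]
Op 8: conn=2 S1=-2 S2=27 S3=48 S4=51 blocked=[1]
Op 9: conn=29 S1=-2 S2=27 S3=48 S4=51 blocked=[1]
Op 10: conn=22 S1=-9 S2=27 S3=48 S4=51 blocked=[1]
Op 11: conn=22 S1=-9 S2=40 S3=48 S4=51 blocked=[1]
Op 12: conn=9 S1=-9 S2=27 S3=48 S4=51 blocked=[1]
Op 13: conn=36 S1=-9 S2=27 S3=48 S4=51 blocked=[1]

Answer: S1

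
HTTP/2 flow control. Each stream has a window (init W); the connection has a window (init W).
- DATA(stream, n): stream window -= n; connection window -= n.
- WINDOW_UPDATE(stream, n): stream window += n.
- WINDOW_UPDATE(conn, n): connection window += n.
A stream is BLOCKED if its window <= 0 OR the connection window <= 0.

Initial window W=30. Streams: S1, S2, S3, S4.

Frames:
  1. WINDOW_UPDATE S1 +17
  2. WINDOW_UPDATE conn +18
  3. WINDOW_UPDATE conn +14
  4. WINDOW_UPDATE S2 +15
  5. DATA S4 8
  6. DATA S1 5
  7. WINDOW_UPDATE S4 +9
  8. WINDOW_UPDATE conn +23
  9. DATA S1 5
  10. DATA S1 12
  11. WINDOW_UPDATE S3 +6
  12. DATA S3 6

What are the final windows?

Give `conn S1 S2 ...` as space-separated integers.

Op 1: conn=30 S1=47 S2=30 S3=30 S4=30 blocked=[]
Op 2: conn=48 S1=47 S2=30 S3=30 S4=30 blocked=[]
Op 3: conn=62 S1=47 S2=30 S3=30 S4=30 blocked=[]
Op 4: conn=62 S1=47 S2=45 S3=30 S4=30 blocked=[]
Op 5: conn=54 S1=47 S2=45 S3=30 S4=22 blocked=[]
Op 6: conn=49 S1=42 S2=45 S3=30 S4=22 blocked=[]
Op 7: conn=49 S1=42 S2=45 S3=30 S4=31 blocked=[]
Op 8: conn=72 S1=42 S2=45 S3=30 S4=31 blocked=[]
Op 9: conn=67 S1=37 S2=45 S3=30 S4=31 blocked=[]
Op 10: conn=55 S1=25 S2=45 S3=30 S4=31 blocked=[]
Op 11: conn=55 S1=25 S2=45 S3=36 S4=31 blocked=[]
Op 12: conn=49 S1=25 S2=45 S3=30 S4=31 blocked=[]

Answer: 49 25 45 30 31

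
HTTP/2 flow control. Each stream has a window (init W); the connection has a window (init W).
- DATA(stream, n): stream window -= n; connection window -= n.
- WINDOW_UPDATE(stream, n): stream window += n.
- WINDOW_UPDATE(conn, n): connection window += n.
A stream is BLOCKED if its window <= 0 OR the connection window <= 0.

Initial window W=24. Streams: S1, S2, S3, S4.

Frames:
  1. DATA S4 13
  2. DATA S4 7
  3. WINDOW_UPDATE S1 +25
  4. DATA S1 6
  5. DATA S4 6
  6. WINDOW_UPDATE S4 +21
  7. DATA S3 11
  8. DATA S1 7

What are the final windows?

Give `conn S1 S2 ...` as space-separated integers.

Op 1: conn=11 S1=24 S2=24 S3=24 S4=11 blocked=[]
Op 2: conn=4 S1=24 S2=24 S3=24 S4=4 blocked=[]
Op 3: conn=4 S1=49 S2=24 S3=24 S4=4 blocked=[]
Op 4: conn=-2 S1=43 S2=24 S3=24 S4=4 blocked=[1, 2, 3, 4]
Op 5: conn=-8 S1=43 S2=24 S3=24 S4=-2 blocked=[1, 2, 3, 4]
Op 6: conn=-8 S1=43 S2=24 S3=24 S4=19 blocked=[1, 2, 3, 4]
Op 7: conn=-19 S1=43 S2=24 S3=13 S4=19 blocked=[1, 2, 3, 4]
Op 8: conn=-26 S1=36 S2=24 S3=13 S4=19 blocked=[1, 2, 3, 4]

Answer: -26 36 24 13 19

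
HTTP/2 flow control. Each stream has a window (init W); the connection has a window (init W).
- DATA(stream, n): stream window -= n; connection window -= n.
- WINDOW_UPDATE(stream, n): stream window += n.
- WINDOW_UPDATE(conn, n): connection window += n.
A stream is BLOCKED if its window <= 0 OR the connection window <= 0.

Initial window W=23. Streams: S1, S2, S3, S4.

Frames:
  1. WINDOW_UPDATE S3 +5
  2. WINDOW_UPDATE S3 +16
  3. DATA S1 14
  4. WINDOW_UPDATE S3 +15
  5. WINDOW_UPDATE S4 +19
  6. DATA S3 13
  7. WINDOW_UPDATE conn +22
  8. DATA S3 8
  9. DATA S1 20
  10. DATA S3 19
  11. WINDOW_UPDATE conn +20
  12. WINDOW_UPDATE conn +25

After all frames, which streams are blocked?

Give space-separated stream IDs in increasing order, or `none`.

Op 1: conn=23 S1=23 S2=23 S3=28 S4=23 blocked=[]
Op 2: conn=23 S1=23 S2=23 S3=44 S4=23 blocked=[]
Op 3: conn=9 S1=9 S2=23 S3=44 S4=23 blocked=[]
Op 4: conn=9 S1=9 S2=23 S3=59 S4=23 blocked=[]
Op 5: conn=9 S1=9 S2=23 S3=59 S4=42 blocked=[]
Op 6: conn=-4 S1=9 S2=23 S3=46 S4=42 blocked=[1, 2, 3, 4]
Op 7: conn=18 S1=9 S2=23 S3=46 S4=42 blocked=[]
Op 8: conn=10 S1=9 S2=23 S3=38 S4=42 blocked=[]
Op 9: conn=-10 S1=-11 S2=23 S3=38 S4=42 blocked=[1, 2, 3, 4]
Op 10: conn=-29 S1=-11 S2=23 S3=19 S4=42 blocked=[1, 2, 3, 4]
Op 11: conn=-9 S1=-11 S2=23 S3=19 S4=42 blocked=[1, 2, 3, 4]
Op 12: conn=16 S1=-11 S2=23 S3=19 S4=42 blocked=[1]

Answer: S1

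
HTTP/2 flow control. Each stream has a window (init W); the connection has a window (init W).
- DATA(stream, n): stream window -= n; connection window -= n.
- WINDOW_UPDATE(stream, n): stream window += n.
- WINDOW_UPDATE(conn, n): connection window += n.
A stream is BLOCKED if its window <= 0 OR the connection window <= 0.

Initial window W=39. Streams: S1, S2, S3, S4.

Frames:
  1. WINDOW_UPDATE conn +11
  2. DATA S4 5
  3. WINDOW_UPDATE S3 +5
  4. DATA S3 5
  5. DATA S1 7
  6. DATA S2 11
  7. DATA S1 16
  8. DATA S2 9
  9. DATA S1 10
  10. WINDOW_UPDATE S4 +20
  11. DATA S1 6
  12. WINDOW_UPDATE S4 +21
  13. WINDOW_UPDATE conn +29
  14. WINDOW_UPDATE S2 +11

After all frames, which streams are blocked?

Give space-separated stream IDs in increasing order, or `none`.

Op 1: conn=50 S1=39 S2=39 S3=39 S4=39 blocked=[]
Op 2: conn=45 S1=39 S2=39 S3=39 S4=34 blocked=[]
Op 3: conn=45 S1=39 S2=39 S3=44 S4=34 blocked=[]
Op 4: conn=40 S1=39 S2=39 S3=39 S4=34 blocked=[]
Op 5: conn=33 S1=32 S2=39 S3=39 S4=34 blocked=[]
Op 6: conn=22 S1=32 S2=28 S3=39 S4=34 blocked=[]
Op 7: conn=6 S1=16 S2=28 S3=39 S4=34 blocked=[]
Op 8: conn=-3 S1=16 S2=19 S3=39 S4=34 blocked=[1, 2, 3, 4]
Op 9: conn=-13 S1=6 S2=19 S3=39 S4=34 blocked=[1, 2, 3, 4]
Op 10: conn=-13 S1=6 S2=19 S3=39 S4=54 blocked=[1, 2, 3, 4]
Op 11: conn=-19 S1=0 S2=19 S3=39 S4=54 blocked=[1, 2, 3, 4]
Op 12: conn=-19 S1=0 S2=19 S3=39 S4=75 blocked=[1, 2, 3, 4]
Op 13: conn=10 S1=0 S2=19 S3=39 S4=75 blocked=[1]
Op 14: conn=10 S1=0 S2=30 S3=39 S4=75 blocked=[1]

Answer: S1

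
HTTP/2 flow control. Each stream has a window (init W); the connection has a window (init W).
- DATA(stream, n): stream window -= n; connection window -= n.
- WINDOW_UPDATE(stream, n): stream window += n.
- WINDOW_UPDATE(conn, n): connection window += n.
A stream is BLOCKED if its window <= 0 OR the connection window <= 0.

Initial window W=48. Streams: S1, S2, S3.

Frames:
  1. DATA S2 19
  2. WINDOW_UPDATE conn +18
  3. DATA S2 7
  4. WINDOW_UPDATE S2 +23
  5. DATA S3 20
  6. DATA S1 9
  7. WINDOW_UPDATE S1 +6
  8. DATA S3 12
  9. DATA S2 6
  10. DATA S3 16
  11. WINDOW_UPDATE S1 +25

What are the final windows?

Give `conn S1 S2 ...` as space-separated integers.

Answer: -23 70 39 0

Derivation:
Op 1: conn=29 S1=48 S2=29 S3=48 blocked=[]
Op 2: conn=47 S1=48 S2=29 S3=48 blocked=[]
Op 3: conn=40 S1=48 S2=22 S3=48 blocked=[]
Op 4: conn=40 S1=48 S2=45 S3=48 blocked=[]
Op 5: conn=20 S1=48 S2=45 S3=28 blocked=[]
Op 6: conn=11 S1=39 S2=45 S3=28 blocked=[]
Op 7: conn=11 S1=45 S2=45 S3=28 blocked=[]
Op 8: conn=-1 S1=45 S2=45 S3=16 blocked=[1, 2, 3]
Op 9: conn=-7 S1=45 S2=39 S3=16 blocked=[1, 2, 3]
Op 10: conn=-23 S1=45 S2=39 S3=0 blocked=[1, 2, 3]
Op 11: conn=-23 S1=70 S2=39 S3=0 blocked=[1, 2, 3]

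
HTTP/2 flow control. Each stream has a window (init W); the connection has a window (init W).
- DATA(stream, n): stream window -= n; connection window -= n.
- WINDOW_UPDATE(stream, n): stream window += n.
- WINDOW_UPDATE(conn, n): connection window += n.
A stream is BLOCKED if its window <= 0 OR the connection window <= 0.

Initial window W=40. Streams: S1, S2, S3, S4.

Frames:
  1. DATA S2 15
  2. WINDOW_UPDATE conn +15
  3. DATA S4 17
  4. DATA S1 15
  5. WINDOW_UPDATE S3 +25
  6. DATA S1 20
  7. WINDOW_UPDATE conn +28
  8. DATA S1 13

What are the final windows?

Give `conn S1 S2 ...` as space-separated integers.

Op 1: conn=25 S1=40 S2=25 S3=40 S4=40 blocked=[]
Op 2: conn=40 S1=40 S2=25 S3=40 S4=40 blocked=[]
Op 3: conn=23 S1=40 S2=25 S3=40 S4=23 blocked=[]
Op 4: conn=8 S1=25 S2=25 S3=40 S4=23 blocked=[]
Op 5: conn=8 S1=25 S2=25 S3=65 S4=23 blocked=[]
Op 6: conn=-12 S1=5 S2=25 S3=65 S4=23 blocked=[1, 2, 3, 4]
Op 7: conn=16 S1=5 S2=25 S3=65 S4=23 blocked=[]
Op 8: conn=3 S1=-8 S2=25 S3=65 S4=23 blocked=[1]

Answer: 3 -8 25 65 23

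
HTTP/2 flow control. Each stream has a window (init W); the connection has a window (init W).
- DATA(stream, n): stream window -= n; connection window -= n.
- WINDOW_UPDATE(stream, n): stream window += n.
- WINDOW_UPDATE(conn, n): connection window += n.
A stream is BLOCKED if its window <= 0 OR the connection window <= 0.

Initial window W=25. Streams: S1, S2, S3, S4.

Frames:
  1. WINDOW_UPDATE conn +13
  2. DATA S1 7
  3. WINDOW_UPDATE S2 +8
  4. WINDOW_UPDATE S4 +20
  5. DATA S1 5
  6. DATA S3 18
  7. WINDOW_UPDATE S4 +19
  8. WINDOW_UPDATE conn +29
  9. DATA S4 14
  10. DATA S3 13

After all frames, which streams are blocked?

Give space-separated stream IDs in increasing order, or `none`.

Op 1: conn=38 S1=25 S2=25 S3=25 S4=25 blocked=[]
Op 2: conn=31 S1=18 S2=25 S3=25 S4=25 blocked=[]
Op 3: conn=31 S1=18 S2=33 S3=25 S4=25 blocked=[]
Op 4: conn=31 S1=18 S2=33 S3=25 S4=45 blocked=[]
Op 5: conn=26 S1=13 S2=33 S3=25 S4=45 blocked=[]
Op 6: conn=8 S1=13 S2=33 S3=7 S4=45 blocked=[]
Op 7: conn=8 S1=13 S2=33 S3=7 S4=64 blocked=[]
Op 8: conn=37 S1=13 S2=33 S3=7 S4=64 blocked=[]
Op 9: conn=23 S1=13 S2=33 S3=7 S4=50 blocked=[]
Op 10: conn=10 S1=13 S2=33 S3=-6 S4=50 blocked=[3]

Answer: S3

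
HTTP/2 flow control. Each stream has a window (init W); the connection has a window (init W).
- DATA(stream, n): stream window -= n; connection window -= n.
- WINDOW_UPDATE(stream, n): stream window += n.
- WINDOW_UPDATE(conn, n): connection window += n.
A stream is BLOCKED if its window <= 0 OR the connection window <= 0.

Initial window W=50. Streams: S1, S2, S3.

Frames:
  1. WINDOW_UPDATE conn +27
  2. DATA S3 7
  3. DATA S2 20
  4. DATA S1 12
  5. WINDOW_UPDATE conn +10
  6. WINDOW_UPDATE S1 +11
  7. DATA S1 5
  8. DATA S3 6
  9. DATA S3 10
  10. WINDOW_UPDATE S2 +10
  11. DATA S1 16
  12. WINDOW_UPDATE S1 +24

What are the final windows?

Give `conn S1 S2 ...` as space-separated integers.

Answer: 11 52 40 27

Derivation:
Op 1: conn=77 S1=50 S2=50 S3=50 blocked=[]
Op 2: conn=70 S1=50 S2=50 S3=43 blocked=[]
Op 3: conn=50 S1=50 S2=30 S3=43 blocked=[]
Op 4: conn=38 S1=38 S2=30 S3=43 blocked=[]
Op 5: conn=48 S1=38 S2=30 S3=43 blocked=[]
Op 6: conn=48 S1=49 S2=30 S3=43 blocked=[]
Op 7: conn=43 S1=44 S2=30 S3=43 blocked=[]
Op 8: conn=37 S1=44 S2=30 S3=37 blocked=[]
Op 9: conn=27 S1=44 S2=30 S3=27 blocked=[]
Op 10: conn=27 S1=44 S2=40 S3=27 blocked=[]
Op 11: conn=11 S1=28 S2=40 S3=27 blocked=[]
Op 12: conn=11 S1=52 S2=40 S3=27 blocked=[]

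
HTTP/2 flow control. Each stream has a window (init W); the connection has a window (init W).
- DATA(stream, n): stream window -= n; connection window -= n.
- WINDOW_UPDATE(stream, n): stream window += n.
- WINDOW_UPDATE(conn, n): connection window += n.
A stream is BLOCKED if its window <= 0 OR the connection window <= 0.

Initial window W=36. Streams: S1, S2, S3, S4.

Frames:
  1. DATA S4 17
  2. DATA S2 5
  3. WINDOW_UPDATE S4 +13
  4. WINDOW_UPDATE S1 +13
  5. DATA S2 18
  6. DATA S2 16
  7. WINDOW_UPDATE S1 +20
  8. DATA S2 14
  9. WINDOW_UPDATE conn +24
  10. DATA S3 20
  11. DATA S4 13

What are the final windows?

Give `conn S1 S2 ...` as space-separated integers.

Op 1: conn=19 S1=36 S2=36 S3=36 S4=19 blocked=[]
Op 2: conn=14 S1=36 S2=31 S3=36 S4=19 blocked=[]
Op 3: conn=14 S1=36 S2=31 S3=36 S4=32 blocked=[]
Op 4: conn=14 S1=49 S2=31 S3=36 S4=32 blocked=[]
Op 5: conn=-4 S1=49 S2=13 S3=36 S4=32 blocked=[1, 2, 3, 4]
Op 6: conn=-20 S1=49 S2=-3 S3=36 S4=32 blocked=[1, 2, 3, 4]
Op 7: conn=-20 S1=69 S2=-3 S3=36 S4=32 blocked=[1, 2, 3, 4]
Op 8: conn=-34 S1=69 S2=-17 S3=36 S4=32 blocked=[1, 2, 3, 4]
Op 9: conn=-10 S1=69 S2=-17 S3=36 S4=32 blocked=[1, 2, 3, 4]
Op 10: conn=-30 S1=69 S2=-17 S3=16 S4=32 blocked=[1, 2, 3, 4]
Op 11: conn=-43 S1=69 S2=-17 S3=16 S4=19 blocked=[1, 2, 3, 4]

Answer: -43 69 -17 16 19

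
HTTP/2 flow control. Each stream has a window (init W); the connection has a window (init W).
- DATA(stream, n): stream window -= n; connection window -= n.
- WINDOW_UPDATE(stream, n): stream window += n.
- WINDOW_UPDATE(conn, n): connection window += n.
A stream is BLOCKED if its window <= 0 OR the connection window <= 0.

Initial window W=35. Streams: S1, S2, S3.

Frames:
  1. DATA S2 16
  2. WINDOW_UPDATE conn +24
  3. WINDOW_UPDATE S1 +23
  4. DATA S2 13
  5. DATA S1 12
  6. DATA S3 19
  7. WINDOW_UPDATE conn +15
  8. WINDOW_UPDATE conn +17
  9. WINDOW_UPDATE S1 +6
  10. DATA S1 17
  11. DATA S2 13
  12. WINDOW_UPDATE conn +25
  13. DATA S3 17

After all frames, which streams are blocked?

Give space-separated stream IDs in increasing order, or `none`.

Answer: S2 S3

Derivation:
Op 1: conn=19 S1=35 S2=19 S3=35 blocked=[]
Op 2: conn=43 S1=35 S2=19 S3=35 blocked=[]
Op 3: conn=43 S1=58 S2=19 S3=35 blocked=[]
Op 4: conn=30 S1=58 S2=6 S3=35 blocked=[]
Op 5: conn=18 S1=46 S2=6 S3=35 blocked=[]
Op 6: conn=-1 S1=46 S2=6 S3=16 blocked=[1, 2, 3]
Op 7: conn=14 S1=46 S2=6 S3=16 blocked=[]
Op 8: conn=31 S1=46 S2=6 S3=16 blocked=[]
Op 9: conn=31 S1=52 S2=6 S3=16 blocked=[]
Op 10: conn=14 S1=35 S2=6 S3=16 blocked=[]
Op 11: conn=1 S1=35 S2=-7 S3=16 blocked=[2]
Op 12: conn=26 S1=35 S2=-7 S3=16 blocked=[2]
Op 13: conn=9 S1=35 S2=-7 S3=-1 blocked=[2, 3]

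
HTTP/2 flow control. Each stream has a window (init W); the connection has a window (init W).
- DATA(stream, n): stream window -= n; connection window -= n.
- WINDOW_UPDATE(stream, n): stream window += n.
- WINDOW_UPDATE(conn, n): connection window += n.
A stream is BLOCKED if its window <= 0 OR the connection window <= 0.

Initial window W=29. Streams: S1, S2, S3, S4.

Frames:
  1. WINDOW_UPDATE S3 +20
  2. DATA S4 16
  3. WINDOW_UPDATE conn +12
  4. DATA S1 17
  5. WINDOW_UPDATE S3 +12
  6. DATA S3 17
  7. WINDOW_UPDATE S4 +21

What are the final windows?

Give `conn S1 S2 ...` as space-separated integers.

Answer: -9 12 29 44 34

Derivation:
Op 1: conn=29 S1=29 S2=29 S3=49 S4=29 blocked=[]
Op 2: conn=13 S1=29 S2=29 S3=49 S4=13 blocked=[]
Op 3: conn=25 S1=29 S2=29 S3=49 S4=13 blocked=[]
Op 4: conn=8 S1=12 S2=29 S3=49 S4=13 blocked=[]
Op 5: conn=8 S1=12 S2=29 S3=61 S4=13 blocked=[]
Op 6: conn=-9 S1=12 S2=29 S3=44 S4=13 blocked=[1, 2, 3, 4]
Op 7: conn=-9 S1=12 S2=29 S3=44 S4=34 blocked=[1, 2, 3, 4]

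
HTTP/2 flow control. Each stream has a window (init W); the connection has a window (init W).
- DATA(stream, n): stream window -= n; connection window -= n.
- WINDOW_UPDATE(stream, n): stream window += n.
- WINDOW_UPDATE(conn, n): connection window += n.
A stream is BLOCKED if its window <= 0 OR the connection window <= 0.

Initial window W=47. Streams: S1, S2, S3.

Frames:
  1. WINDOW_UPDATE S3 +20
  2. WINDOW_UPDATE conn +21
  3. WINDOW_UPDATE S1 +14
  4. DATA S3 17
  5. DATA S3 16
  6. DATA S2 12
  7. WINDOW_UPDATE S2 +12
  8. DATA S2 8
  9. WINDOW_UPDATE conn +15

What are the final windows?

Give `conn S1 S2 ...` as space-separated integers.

Answer: 30 61 39 34

Derivation:
Op 1: conn=47 S1=47 S2=47 S3=67 blocked=[]
Op 2: conn=68 S1=47 S2=47 S3=67 blocked=[]
Op 3: conn=68 S1=61 S2=47 S3=67 blocked=[]
Op 4: conn=51 S1=61 S2=47 S3=50 blocked=[]
Op 5: conn=35 S1=61 S2=47 S3=34 blocked=[]
Op 6: conn=23 S1=61 S2=35 S3=34 blocked=[]
Op 7: conn=23 S1=61 S2=47 S3=34 blocked=[]
Op 8: conn=15 S1=61 S2=39 S3=34 blocked=[]
Op 9: conn=30 S1=61 S2=39 S3=34 blocked=[]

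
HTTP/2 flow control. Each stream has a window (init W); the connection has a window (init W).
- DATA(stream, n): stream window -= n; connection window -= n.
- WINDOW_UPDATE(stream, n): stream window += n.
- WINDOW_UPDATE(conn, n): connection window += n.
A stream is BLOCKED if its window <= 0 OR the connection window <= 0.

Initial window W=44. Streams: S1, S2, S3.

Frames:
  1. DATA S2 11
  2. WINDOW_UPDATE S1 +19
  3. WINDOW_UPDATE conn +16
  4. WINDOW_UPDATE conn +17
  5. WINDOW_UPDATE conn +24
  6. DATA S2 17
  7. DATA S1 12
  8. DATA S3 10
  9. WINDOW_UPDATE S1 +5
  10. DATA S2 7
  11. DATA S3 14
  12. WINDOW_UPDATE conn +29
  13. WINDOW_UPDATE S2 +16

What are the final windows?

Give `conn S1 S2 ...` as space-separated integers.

Op 1: conn=33 S1=44 S2=33 S3=44 blocked=[]
Op 2: conn=33 S1=63 S2=33 S3=44 blocked=[]
Op 3: conn=49 S1=63 S2=33 S3=44 blocked=[]
Op 4: conn=66 S1=63 S2=33 S3=44 blocked=[]
Op 5: conn=90 S1=63 S2=33 S3=44 blocked=[]
Op 6: conn=73 S1=63 S2=16 S3=44 blocked=[]
Op 7: conn=61 S1=51 S2=16 S3=44 blocked=[]
Op 8: conn=51 S1=51 S2=16 S3=34 blocked=[]
Op 9: conn=51 S1=56 S2=16 S3=34 blocked=[]
Op 10: conn=44 S1=56 S2=9 S3=34 blocked=[]
Op 11: conn=30 S1=56 S2=9 S3=20 blocked=[]
Op 12: conn=59 S1=56 S2=9 S3=20 blocked=[]
Op 13: conn=59 S1=56 S2=25 S3=20 blocked=[]

Answer: 59 56 25 20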